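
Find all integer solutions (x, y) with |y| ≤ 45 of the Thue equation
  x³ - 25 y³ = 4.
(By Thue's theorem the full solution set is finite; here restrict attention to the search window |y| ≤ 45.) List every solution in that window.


The equation is x³ - 25y³ = 4. For fixed y, x³ = 25·y³ + 4, so a solution requires the RHS to be a perfect cube.
Strategy: iterate y from -45 to 45, compute RHS = 25·y³ + 4, and check whether it is a (positive or negative) perfect cube.
Check small values of y:
  y = 0: RHS = 4 is not a perfect cube.
  y = 1: RHS = 29 is not a perfect cube.
  y = -1: RHS = -21 is not a perfect cube.
  y = 2: RHS = 204 is not a perfect cube.
  y = -2: RHS = -196 is not a perfect cube.
  y = 3: RHS = 679 is not a perfect cube.
  y = -3: RHS = -671 is not a perfect cube.
Continuing the search up to |y| = 45 finds no solutions either.
No (x, y) in the scanned range satisfies the equation.

No integer solutions with |y| ≤ 45.


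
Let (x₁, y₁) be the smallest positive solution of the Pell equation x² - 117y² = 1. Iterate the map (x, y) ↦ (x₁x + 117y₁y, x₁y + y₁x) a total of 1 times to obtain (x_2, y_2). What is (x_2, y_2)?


Step 1: Find the fundamental solution (x₁, y₁) of x² - 117y² = 1.
  Expand √117 as a continued fraction. a₀ = ⌊√117⌋ = 10; iterate m_{k+1} = d_k·a_k − m_k, d_{k+1} = (117 − m_{k+1}²)/d_k, a_{k+1} = ⌊(a₀ + m_{k+1})/d_{k+1}⌋ (starting m₀ = 0, d₀ = 1), with convergents p_k = a_k·p_{k-1} + p_{k-2}, q_k = a_k·q_{k-1} + q_{k-2} (p₋₁ = 1, q₋₁ = 0):
  k = 0: a₀ = 10; p₀/q₀ = 10/1; p₀² − 117·q₀² = 100 − 117 = -17.
  k = 1: m = 10, d = 17, a = ⌊(10 + 10)/17⌋ = 1; p/q = (1·10 + 1)/(1·1 + 0) = 11/1; p² − 117·q² = 121 − 117 = 4.
  k = 2: m = 7, d = 4, a = ⌊(10 + 7)/4⌋ = 4; p/q = (4·11 + 10)/(4·1 + 1) = 54/5; p² − 117·q² = 2916 − 2925 = -9.
  k = 3: m = 9, d = 9, a = ⌊(10 + 9)/9⌋ = 2; p/q = (2·54 + 11)/(2·5 + 1) = 119/11; p² − 117·q² = 14161 − 14157 = 4.
  k = 4: m = 9, d = 4, a = ⌊(10 + 9)/4⌋ = 4; p/q = (4·119 + 54)/(4·11 + 5) = 530/49; p² − 117·q² = 280900 − 280917 = -17.
  k = 5: m = 7, d = 17, a = ⌊(10 + 7)/17⌋ = 1; p/q = (1·530 + 119)/(1·49 + 11) = 649/60; p² − 117·q² = 421201 − 421200 = 1.
  The first convergent with p² − 117·q² = 1 gives the fundamental solution (x₁, y₁) = (649, 60).
Step 2: Apply the recurrence (x_{n+1}, y_{n+1}) = (x₁x_n + 117y₁y_n, x₁y_n + y₁x_n) repeatedly.
  From (x_1, y_1) = (649, 60): x_2 = 649·649 + 117·60·60 = 842401; y_2 = 649·60 + 60·649 = 77880.
Step 3: Verify x_2² - 117·y_2² = 709639444801 - 709639444800 = 1 (should be 1). ✓

(x_1, y_1) = (649, 60); (x_2, y_2) = (842401, 77880).


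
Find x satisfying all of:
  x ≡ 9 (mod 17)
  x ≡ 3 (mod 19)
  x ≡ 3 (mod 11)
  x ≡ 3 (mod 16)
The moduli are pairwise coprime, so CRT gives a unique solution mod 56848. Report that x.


Product of moduli M = 17 · 19 · 11 · 16 = 56848.
Merge one congruence at a time:
  Start: x ≡ 9 (mod 17).
  Combine with x ≡ 3 (mod 19); new modulus lcm = 323.
    Write x = 9 + 17·t and substitute into x ≡ 3 (mod 19): 17·t ≡ 3 − 9 = -6 (mod 19).
    Reduce coefficients mod 19: 17·t ≡ 13 (mod 19).
    The inverse of 17 mod 19 is 9 (since 17·9 = 153 = 8·19 + 1), so t ≡ 9·13 = 117 ≡ 3 (mod 19).
    Then x = 9 + 17·3 = 60, valid modulo lcm(17, 19) = 323: x ≡ 60 (mod 323).
  Combine with x ≡ 3 (mod 11); new modulus lcm = 3553.
    Write x = 60 + 323·t and substitute into x ≡ 3 (mod 11): 323·t ≡ 3 − 60 = -57 (mod 11).
    Reduce coefficients mod 11: 4·t ≡ 9 (mod 11).
    The inverse of 4 mod 11 is 3 (since 4·3 = 12 = 1·11 + 1), so t ≡ 3·9 = 27 ≡ 5 (mod 11).
    Then x = 60 + 323·5 = 1675, valid modulo lcm(323, 11) = 3553: x ≡ 1675 (mod 3553).
  Combine with x ≡ 3 (mod 16); new modulus lcm = 56848.
    Write x = 1675 + 3553·t and substitute into x ≡ 3 (mod 16): 3553·t ≡ 3 − 1675 = -1672 (mod 16).
    Reduce coefficients mod 16: 1·t ≡ 8 (mod 16).
    So t ≡ 8 (mod 16).
    Then x = 1675 + 3553·8 = 30099, valid modulo lcm(3553, 16) = 56848: x ≡ 30099 (mod 56848).
Verify against each original: 30099 mod 17 = 9, 30099 mod 19 = 3, 30099 mod 11 = 3, 30099 mod 16 = 3.

x ≡ 30099 (mod 56848).


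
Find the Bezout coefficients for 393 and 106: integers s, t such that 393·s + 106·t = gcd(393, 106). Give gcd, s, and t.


Euclidean algorithm on (393, 106) — divide until remainder is 0:
  393 = 3 · 106 + 75
  106 = 1 · 75 + 31
  75 = 2 · 31 + 13
  31 = 2 · 13 + 5
  13 = 2 · 5 + 3
  5 = 1 · 3 + 2
  3 = 1 · 2 + 1
  2 = 2 · 1 + 0
gcd(393, 106) = 1.
Track Bezout coefficients alongside the remainders: start with r₀ = 393 = a·1 + b·0 (s = 1, t = 0) and r₁ = 106 = a·0 + b·1 (s = 0, t = 1); each new remainder r_{k+1} = r_{k-1} − q_k·r_k inherits s_{k+1} = s_{k-1} − q_k·s_k, t_{k+1} = t_{k-1} − q_k·t_k, so r_k = a·s_k + b·t_k at every step:
  q = 3: r = 75, s = 1 − 3·0 = 1, t = 0 − 3·1 = -3  (check: 393·1 + 106·(-3) = 75)
  q = 1: r = 31, s = 0 − 1·1 = -1, t = 1 − 1·(-3) = 4  (check: 393·(-1) + 106·4 = 31)
  q = 2: r = 13, s = 1 − 2·(-1) = 3, t = -3 − 2·4 = -11  (check: 393·3 + 106·(-11) = 13)
  q = 2: r = 5, s = -1 − 2·3 = -7, t = 4 − 2·(-11) = 26  (check: 393·(-7) + 106·26 = 5)
  q = 2: r = 3, s = 3 − 2·(-7) = 17, t = -11 − 2·26 = -63  (check: 393·17 + 106·(-63) = 3)
  q = 1: r = 2, s = -7 − 1·17 = -24, t = 26 − 1·(-63) = 89  (check: 393·(-24) + 106·89 = 2)
  q = 1: r = 1, s = 17 − 1·(-24) = 41, t = -63 − 1·89 = -152  (check: 393·41 + 106·(-152) = 1)
The row with r = 1 (the gcd) gives the Bezout coefficients s = 41, t = -152.
Result: 393 · (41) + 106 · (-152) = 1.

gcd(393, 106) = 1; s = 41, t = -152 (check: 393·41 + 106·(-152) = 1).


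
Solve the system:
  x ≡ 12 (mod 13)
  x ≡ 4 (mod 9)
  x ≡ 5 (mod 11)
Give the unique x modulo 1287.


Moduli 13, 9, 11 are pairwise coprime; by CRT there is a unique solution modulo M = 13 · 9 · 11 = 1287.
Solve pairwise, accumulating the modulus:
  Start with x ≡ 12 (mod 13).
  Combine with x ≡ 4 (mod 9): since gcd(13, 9) = 1, we get a unique residue mod 117.
    Write x = 12 + 13·t and substitute into x ≡ 4 (mod 9): 13·t ≡ 4 − 12 = -8 (mod 9).
    Reduce coefficients mod 9: 4·t ≡ 1 (mod 9).
    The inverse of 4 mod 9 is 7 (since 4·7 = 28 = 3·9 + 1), so t ≡ 7·1 = 7 ≡ 7 (mod 9).
    Then x = 12 + 13·7 = 103, valid modulo lcm(13, 9) = 117: x ≡ 103 (mod 117).
  Combine with x ≡ 5 (mod 11): since gcd(117, 11) = 1, we get a unique residue mod 1287.
    Write x = 103 + 117·t and substitute into x ≡ 5 (mod 11): 117·t ≡ 5 − 103 = -98 (mod 11).
    Reduce coefficients mod 11: 7·t ≡ 1 (mod 11).
    The inverse of 7 mod 11 is 8 (since 7·8 = 56 = 5·11 + 1), so t ≡ 8·1 = 8 ≡ 8 (mod 11).
    Then x = 103 + 117·8 = 1039, valid modulo lcm(117, 11) = 1287: x ≡ 1039 (mod 1287).
Verify: 1039 mod 13 = 12 ✓, 1039 mod 9 = 4 ✓, 1039 mod 11 = 5 ✓.

x ≡ 1039 (mod 1287).


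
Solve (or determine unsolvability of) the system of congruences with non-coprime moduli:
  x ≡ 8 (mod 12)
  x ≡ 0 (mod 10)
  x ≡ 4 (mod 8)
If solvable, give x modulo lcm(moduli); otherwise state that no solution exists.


Moduli 12, 10, 8 are not pairwise coprime, so CRT works modulo lcm(m_i) when all pairwise compatibility conditions hold.
Pairwise compatibility: gcd(m_i, m_j) must divide a_i - a_j for every pair.
Merge one congruence at a time:
  Start: x ≡ 8 (mod 12).
  Combine with x ≡ 0 (mod 10): gcd(12, 10) = 2; 0 - 8 = -8, which IS divisible by 2, so compatible.
    Write x = 8 + 12·t and substitute into x ≡ 0 (mod 10): 12·t ≡ 0 − 8 = -8 (mod 10).
    Divide the congruence (and modulus) by g = 2: 6·t ≡ -4 (mod 5).
    Reduce coefficients mod 5: 1·t ≡ 1 (mod 5).
    So t ≡ 1 (mod 5).
    Then x = 8 + 12·1 = 20, valid modulo lcm(12, 10) = 60: x ≡ 20 (mod 60).
  Combine with x ≡ 4 (mod 8): gcd(60, 8) = 4; 4 - 20 = -16, which IS divisible by 4, so compatible.
    Write x = 20 + 60·t and substitute into x ≡ 4 (mod 8): 60·t ≡ 4 − 20 = -16 (mod 8).
    Divide the congruence (and modulus) by g = 4: 15·t ≡ -4 (mod 2).
    Reduce coefficients mod 2: 1·t ≡ 0 (mod 2).
    So t ≡ 0 (mod 2).
    Then x = 20 + 60·0 = 20, valid modulo lcm(60, 8) = 120: x ≡ 20 (mod 120).
Verify: 20 mod 12 = 8, 20 mod 10 = 0, 20 mod 8 = 4.

x ≡ 20 (mod 120).


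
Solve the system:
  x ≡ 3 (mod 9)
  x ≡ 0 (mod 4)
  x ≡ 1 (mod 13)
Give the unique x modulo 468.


Moduli 9, 4, 13 are pairwise coprime; by CRT there is a unique solution modulo M = 9 · 4 · 13 = 468.
Solve pairwise, accumulating the modulus:
  Start with x ≡ 3 (mod 9).
  Combine with x ≡ 0 (mod 4): since gcd(9, 4) = 1, we get a unique residue mod 36.
    Write x = 3 + 9·t and substitute into x ≡ 0 (mod 4): 9·t ≡ 0 − 3 = -3 (mod 4).
    Reduce coefficients mod 4: 1·t ≡ 1 (mod 4).
    So t ≡ 1 (mod 4).
    Then x = 3 + 9·1 = 12, valid modulo lcm(9, 4) = 36: x ≡ 12 (mod 36).
  Combine with x ≡ 1 (mod 13): since gcd(36, 13) = 1, we get a unique residue mod 468.
    Write x = 12 + 36·t and substitute into x ≡ 1 (mod 13): 36·t ≡ 1 − 12 = -11 (mod 13).
    Reduce coefficients mod 13: 10·t ≡ 2 (mod 13).
    The inverse of 10 mod 13 is 4 (since 10·4 = 40 = 3·13 + 1), so t ≡ 4·2 = 8 ≡ 8 (mod 13).
    Then x = 12 + 36·8 = 300, valid modulo lcm(36, 13) = 468: x ≡ 300 (mod 468).
Verify: 300 mod 9 = 3 ✓, 300 mod 4 = 0 ✓, 300 mod 13 = 1 ✓.

x ≡ 300 (mod 468).


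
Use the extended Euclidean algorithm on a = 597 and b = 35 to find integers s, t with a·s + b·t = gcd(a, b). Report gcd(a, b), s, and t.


Euclidean algorithm on (597, 35) — divide until remainder is 0:
  597 = 17 · 35 + 2
  35 = 17 · 2 + 1
  2 = 2 · 1 + 0
gcd(597, 35) = 1.
Track Bezout coefficients alongside the remainders: start with r₀ = 597 = a·1 + b·0 (s = 1, t = 0) and r₁ = 35 = a·0 + b·1 (s = 0, t = 1); each new remainder r_{k+1} = r_{k-1} − q_k·r_k inherits s_{k+1} = s_{k-1} − q_k·s_k, t_{k+1} = t_{k-1} − q_k·t_k, so r_k = a·s_k + b·t_k at every step:
  q = 17: r = 2, s = 1 − 17·0 = 1, t = 0 − 17·1 = -17  (check: 597·1 + 35·(-17) = 2)
  q = 17: r = 1, s = 0 − 17·1 = -17, t = 1 − 17·(-17) = 290  (check: 597·(-17) + 35·290 = 1)
The row with r = 1 (the gcd) gives the Bezout coefficients s = -17, t = 290.
Result: 597 · (-17) + 35 · (290) = 1.

gcd(597, 35) = 1; s = -17, t = 290 (check: 597·(-17) + 35·290 = 1).


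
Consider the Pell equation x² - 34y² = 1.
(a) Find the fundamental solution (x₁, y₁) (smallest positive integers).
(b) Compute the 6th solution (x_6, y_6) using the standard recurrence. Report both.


Step 1: Find the fundamental solution (x₁, y₁) of x² - 34y² = 1.
  Expand √34 as a continued fraction. a₀ = ⌊√34⌋ = 5; iterate m_{k+1} = d_k·a_k − m_k, d_{k+1} = (34 − m_{k+1}²)/d_k, a_{k+1} = ⌊(a₀ + m_{k+1})/d_{k+1}⌋ (starting m₀ = 0, d₀ = 1), with convergents p_k = a_k·p_{k-1} + p_{k-2}, q_k = a_k·q_{k-1} + q_{k-2} (p₋₁ = 1, q₋₁ = 0):
  k = 0: a₀ = 5; p₀/q₀ = 5/1; p₀² − 34·q₀² = 25 − 34 = -9.
  k = 1: m = 5, d = 9, a = ⌊(5 + 5)/9⌋ = 1; p/q = (1·5 + 1)/(1·1 + 0) = 6/1; p² − 34·q² = 36 − 34 = 2.
  k = 2: m = 4, d = 2, a = ⌊(5 + 4)/2⌋ = 4; p/q = (4·6 + 5)/(4·1 + 1) = 29/5; p² − 34·q² = 841 − 850 = -9.
  k = 3: m = 4, d = 9, a = ⌊(5 + 4)/9⌋ = 1; p/q = (1·29 + 6)/(1·5 + 1) = 35/6; p² − 34·q² = 1225 − 1224 = 1.
  The first convergent with p² − 34·q² = 1 gives the fundamental solution (x₁, y₁) = (35, 6).
Step 2: Apply the recurrence (x_{n+1}, y_{n+1}) = (x₁x_n + 34y₁y_n, x₁y_n + y₁x_n) repeatedly.
  From (x_1, y_1) = (35, 6): x_2 = 35·35 + 34·6·6 = 2449; y_2 = 35·6 + 6·35 = 420.
  From (x_2, y_2) = (2449, 420): x_3 = 35·2449 + 34·6·420 = 171395; y_3 = 35·420 + 6·2449 = 29394.
  From (x_3, y_3) = (171395, 29394): x_4 = 35·171395 + 34·6·29394 = 11995201; y_4 = 35·29394 + 6·171395 = 2057160.
  From (x_4, y_4) = (11995201, 2057160): x_5 = 35·11995201 + 34·6·2057160 = 839492675; y_5 = 35·2057160 + 6·11995201 = 143971806.
  From (x_5, y_5) = (839492675, 143971806): x_6 = 35·839492675 + 34·6·143971806 = 58752492049; y_6 = 35·143971806 + 6·839492675 = 10075969260.
Step 3: Verify x_6² - 34·y_6² = 3451855321967808218401 - 3451855321967808218400 = 1 (should be 1). ✓

(x_1, y_1) = (35, 6); (x_6, y_6) = (58752492049, 10075969260).


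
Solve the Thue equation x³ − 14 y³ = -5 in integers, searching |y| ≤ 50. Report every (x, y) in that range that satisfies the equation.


The equation is x³ - 14y³ = -5. For fixed y, x³ = 14·y³ − 5, so a solution requires the RHS to be a perfect cube.
Strategy: iterate y from -50 to 50, compute RHS = 14·y³ − 5, and check whether it is a (positive or negative) perfect cube.
Check small values of y:
  y = 0: RHS = -5 is not a perfect cube.
  y = 1: RHS = 9 is not a perfect cube.
  y = -1: RHS = -19 is not a perfect cube.
  y = 2: RHS = 107 is not a perfect cube.
  y = -2: RHS = -117 is not a perfect cube.
  y = 3: RHS = 373 is not a perfect cube.
  y = -3: RHS = -383 is not a perfect cube.
Continuing the search up to |y| = 50 finds no solutions either.
No (x, y) in the scanned range satisfies the equation.

No integer solutions with |y| ≤ 50.


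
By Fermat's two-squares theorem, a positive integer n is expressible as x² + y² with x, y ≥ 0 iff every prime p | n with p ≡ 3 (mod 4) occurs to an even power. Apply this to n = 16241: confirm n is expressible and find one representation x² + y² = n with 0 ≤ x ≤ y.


Step 1: Factor n = 16241 = 109 · 149.
Step 2: Check the mod-4 condition on each prime factor: 109 ≡ 1 (mod 4), exponent 1; 149 ≡ 1 (mod 4), exponent 1.
All primes ≡ 3 (mod 4) appear to even exponent (or don't appear), so by the two-squares theorem n IS expressible as a sum of two squares.
Step 3: Build a representation. Here n = 109 · 149 is a product of primes ≡ 1 (mod 4). Each prime p ≡ 1 (mod 4) is itself a sum of two squares; find a² by testing p − a² for a perfect square:
  109: 109 − 1² = 108, 109 − 2² = 105, 109 − 3² = 100 = 10² ⇒ 109 = 3² + 10².
  149: 149 − 1² = 148, 149 − 2² = 145, 149 − 3² = 140, 149 − 4² = 133, 149 − 5² = 124, 149 − 6² = 113, 149 − 7² = 100 = 10² ⇒ 149 = 7² + 10².
  Combine using the Brahmagupta–Fibonacci identity (a² + b²)(c² + d²) = (ac − bd)² + (ad + bc)² = (ac + bd)² + (ad − bc)²:
  109 · 149 = 16241: from (3² + 10²)(7² + 10²), take (3·7 − 10·10, 3·10 + 10·7) = (21 − 100, 30 + 70) = (-79, 100); dropping signs (only squares matter) gives (79, 100); check 79² + 100² = 6241 + 10000 = 16241 ✓.
Step 4: Order so x ≤ y and verify: 79² + 100² = 6241 + 10000 = 16241 = n. ✓

n = 16241 = 79² + 100² (one valid representation with x ≤ y).


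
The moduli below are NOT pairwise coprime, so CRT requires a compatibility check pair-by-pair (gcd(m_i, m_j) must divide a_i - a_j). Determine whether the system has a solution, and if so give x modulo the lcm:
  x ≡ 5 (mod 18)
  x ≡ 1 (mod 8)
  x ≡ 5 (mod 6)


Moduli 18, 8, 6 are not pairwise coprime, so CRT works modulo lcm(m_i) when all pairwise compatibility conditions hold.
Pairwise compatibility: gcd(m_i, m_j) must divide a_i - a_j for every pair.
Merge one congruence at a time:
  Start: x ≡ 5 (mod 18).
  Combine with x ≡ 1 (mod 8): gcd(18, 8) = 2; 1 - 5 = -4, which IS divisible by 2, so compatible.
    Write x = 5 + 18·t and substitute into x ≡ 1 (mod 8): 18·t ≡ 1 − 5 = -4 (mod 8).
    Divide the congruence (and modulus) by g = 2: 9·t ≡ -2 (mod 4).
    Reduce coefficients mod 4: 1·t ≡ 2 (mod 4).
    So t ≡ 2 (mod 4).
    Then x = 5 + 18·2 = 41, valid modulo lcm(18, 8) = 72: x ≡ 41 (mod 72).
  Combine with x ≡ 5 (mod 6): gcd(72, 6) = 6; 5 - 41 = -36, which IS divisible by 6, so compatible.
    Write x = 41 + 72·t and substitute into x ≡ 5 (mod 6): 72·t ≡ 5 − 41 = -36 (mod 6).
    Divide the congruence (and modulus) by g = 6: 12·t ≡ -6 (mod 1).
    Modulo 1 every t works; take t = 0.
    Then x = 41 + 72·0 = 41, valid modulo lcm(72, 6) = 72: x ≡ 41 (mod 72).
Verify: 41 mod 18 = 5, 41 mod 8 = 1, 41 mod 6 = 5.

x ≡ 41 (mod 72).


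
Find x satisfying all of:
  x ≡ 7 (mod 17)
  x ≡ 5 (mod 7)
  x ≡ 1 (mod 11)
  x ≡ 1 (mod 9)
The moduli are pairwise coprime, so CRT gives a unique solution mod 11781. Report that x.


Product of moduli M = 17 · 7 · 11 · 9 = 11781.
Merge one congruence at a time:
  Start: x ≡ 7 (mod 17).
  Combine with x ≡ 5 (mod 7); new modulus lcm = 119.
    Write x = 7 + 17·t and substitute into x ≡ 5 (mod 7): 17·t ≡ 5 − 7 = -2 (mod 7).
    Reduce coefficients mod 7: 3·t ≡ 5 (mod 7).
    The inverse of 3 mod 7 is 5 (since 3·5 = 15 = 2·7 + 1), so t ≡ 5·5 = 25 ≡ 4 (mod 7).
    Then x = 7 + 17·4 = 75, valid modulo lcm(17, 7) = 119: x ≡ 75 (mod 119).
  Combine with x ≡ 1 (mod 11); new modulus lcm = 1309.
    Write x = 75 + 119·t and substitute into x ≡ 1 (mod 11): 119·t ≡ 1 − 75 = -74 (mod 11).
    Reduce coefficients mod 11: 9·t ≡ 3 (mod 11).
    The inverse of 9 mod 11 is 5 (since 9·5 = 45 = 4·11 + 1), so t ≡ 5·3 = 15 ≡ 4 (mod 11).
    Then x = 75 + 119·4 = 551, valid modulo lcm(119, 11) = 1309: x ≡ 551 (mod 1309).
  Combine with x ≡ 1 (mod 9); new modulus lcm = 11781.
    Write x = 551 + 1309·t and substitute into x ≡ 1 (mod 9): 1309·t ≡ 1 − 551 = -550 (mod 9).
    Reduce coefficients mod 9: 4·t ≡ 8 (mod 9).
    The inverse of 4 mod 9 is 7 (since 4·7 = 28 = 3·9 + 1), so t ≡ 7·8 = 56 ≡ 2 (mod 9).
    Then x = 551 + 1309·2 = 3169, valid modulo lcm(1309, 9) = 11781: x ≡ 3169 (mod 11781).
Verify against each original: 3169 mod 17 = 7, 3169 mod 7 = 5, 3169 mod 11 = 1, 3169 mod 9 = 1.

x ≡ 3169 (mod 11781).


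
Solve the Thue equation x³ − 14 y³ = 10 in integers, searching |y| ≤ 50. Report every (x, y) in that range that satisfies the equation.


The equation is x³ - 14y³ = 10. For fixed y, x³ = 14·y³ + 10, so a solution requires the RHS to be a perfect cube.
Strategy: iterate y from -50 to 50, compute RHS = 14·y³ + 10, and check whether it is a (positive or negative) perfect cube.
Check small values of y:
  y = 0: RHS = 10 is not a perfect cube.
  y = 1: RHS = 24 is not a perfect cube.
  y = -1: RHS = -4 is not a perfect cube.
  y = 2: RHS = 122 is not a perfect cube.
  y = -2: RHS = -102 is not a perfect cube.
  y = 3: RHS = 388 is not a perfect cube.
  y = -3: RHS = -368 is not a perfect cube.
Continuing the search up to |y| = 50 finds no solutions either.
No (x, y) in the scanned range satisfies the equation.

No integer solutions with |y| ≤ 50.


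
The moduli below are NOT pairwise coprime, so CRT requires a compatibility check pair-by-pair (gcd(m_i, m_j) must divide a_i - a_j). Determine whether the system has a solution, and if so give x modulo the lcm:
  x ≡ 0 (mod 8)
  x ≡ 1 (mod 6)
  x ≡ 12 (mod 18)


Moduli 8, 6, 18 are not pairwise coprime, so CRT works modulo lcm(m_i) when all pairwise compatibility conditions hold.
Pairwise compatibility: gcd(m_i, m_j) must divide a_i - a_j for every pair.
Merge one congruence at a time:
  Start: x ≡ 0 (mod 8).
  Combine with x ≡ 1 (mod 6): gcd(8, 6) = 2, and 1 - 0 = 1 is NOT divisible by 2.
    ⇒ system is inconsistent (no integer solution).

No solution (the system is inconsistent).


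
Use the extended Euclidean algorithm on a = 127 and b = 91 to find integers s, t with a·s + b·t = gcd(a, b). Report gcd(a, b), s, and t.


Euclidean algorithm on (127, 91) — divide until remainder is 0:
  127 = 1 · 91 + 36
  91 = 2 · 36 + 19
  36 = 1 · 19 + 17
  19 = 1 · 17 + 2
  17 = 8 · 2 + 1
  2 = 2 · 1 + 0
gcd(127, 91) = 1.
Track Bezout coefficients alongside the remainders: start with r₀ = 127 = a·1 + b·0 (s = 1, t = 0) and r₁ = 91 = a·0 + b·1 (s = 0, t = 1); each new remainder r_{k+1} = r_{k-1} − q_k·r_k inherits s_{k+1} = s_{k-1} − q_k·s_k, t_{k+1} = t_{k-1} − q_k·t_k, so r_k = a·s_k + b·t_k at every step:
  q = 1: r = 36, s = 1 − 1·0 = 1, t = 0 − 1·1 = -1  (check: 127·1 + 91·(-1) = 36)
  q = 2: r = 19, s = 0 − 2·1 = -2, t = 1 − 2·(-1) = 3  (check: 127·(-2) + 91·3 = 19)
  q = 1: r = 17, s = 1 − 1·(-2) = 3, t = -1 − 1·3 = -4  (check: 127·3 + 91·(-4) = 17)
  q = 1: r = 2, s = -2 − 1·3 = -5, t = 3 − 1·(-4) = 7  (check: 127·(-5) + 91·7 = 2)
  q = 8: r = 1, s = 3 − 8·(-5) = 43, t = -4 − 8·7 = -60  (check: 127·43 + 91·(-60) = 1)
The row with r = 1 (the gcd) gives the Bezout coefficients s = 43, t = -60.
Result: 127 · (43) + 91 · (-60) = 1.

gcd(127, 91) = 1; s = 43, t = -60 (check: 127·43 + 91·(-60) = 1).


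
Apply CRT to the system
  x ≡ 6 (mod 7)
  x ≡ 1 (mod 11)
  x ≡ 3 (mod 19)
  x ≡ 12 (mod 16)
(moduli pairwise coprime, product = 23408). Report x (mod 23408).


Product of moduli M = 7 · 11 · 19 · 16 = 23408.
Merge one congruence at a time:
  Start: x ≡ 6 (mod 7).
  Combine with x ≡ 1 (mod 11); new modulus lcm = 77.
    Write x = 6 + 7·t and substitute into x ≡ 1 (mod 11): 7·t ≡ 1 − 6 = -5 (mod 11).
    Reduce coefficients mod 11: 7·t ≡ 6 (mod 11).
    The inverse of 7 mod 11 is 8 (since 7·8 = 56 = 5·11 + 1), so t ≡ 8·6 = 48 ≡ 4 (mod 11).
    Then x = 6 + 7·4 = 34, valid modulo lcm(7, 11) = 77: x ≡ 34 (mod 77).
  Combine with x ≡ 3 (mod 19); new modulus lcm = 1463.
    Write x = 34 + 77·t and substitute into x ≡ 3 (mod 19): 77·t ≡ 3 − 34 = -31 (mod 19).
    Reduce coefficients mod 19: 1·t ≡ 7 (mod 19).
    So t ≡ 7 (mod 19).
    Then x = 34 + 77·7 = 573, valid modulo lcm(77, 19) = 1463: x ≡ 573 (mod 1463).
  Combine with x ≡ 12 (mod 16); new modulus lcm = 23408.
    Write x = 573 + 1463·t and substitute into x ≡ 12 (mod 16): 1463·t ≡ 12 − 573 = -561 (mod 16).
    Reduce coefficients mod 16: 7·t ≡ 15 (mod 16).
    The inverse of 7 mod 16 is 7 (since 7·7 = 49 = 3·16 + 1), so t ≡ 7·15 = 105 ≡ 9 (mod 16).
    Then x = 573 + 1463·9 = 13740, valid modulo lcm(1463, 16) = 23408: x ≡ 13740 (mod 23408).
Verify against each original: 13740 mod 7 = 6, 13740 mod 11 = 1, 13740 mod 19 = 3, 13740 mod 16 = 12.

x ≡ 13740 (mod 23408).


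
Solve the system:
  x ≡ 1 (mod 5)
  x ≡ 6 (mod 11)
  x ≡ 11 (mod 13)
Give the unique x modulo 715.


Moduli 5, 11, 13 are pairwise coprime; by CRT there is a unique solution modulo M = 5 · 11 · 13 = 715.
Solve pairwise, accumulating the modulus:
  Start with x ≡ 1 (mod 5).
  Combine with x ≡ 6 (mod 11): since gcd(5, 11) = 1, we get a unique residue mod 55.
    Write x = 1 + 5·t and substitute into x ≡ 6 (mod 11): 5·t ≡ 6 − 1 = 5 (mod 11).
    The inverse of 5 mod 11 is 9 (since 5·9 = 45 = 4·11 + 1), so t ≡ 9·5 = 45 ≡ 1 (mod 11).
    Then x = 1 + 5·1 = 6, valid modulo lcm(5, 11) = 55: x ≡ 6 (mod 55).
  Combine with x ≡ 11 (mod 13): since gcd(55, 13) = 1, we get a unique residue mod 715.
    Write x = 6 + 55·t and substitute into x ≡ 11 (mod 13): 55·t ≡ 11 − 6 = 5 (mod 13).
    Reduce coefficients mod 13: 3·t ≡ 5 (mod 13).
    The inverse of 3 mod 13 is 9 (since 3·9 = 27 = 2·13 + 1), so t ≡ 9·5 = 45 ≡ 6 (mod 13).
    Then x = 6 + 55·6 = 336, valid modulo lcm(55, 13) = 715: x ≡ 336 (mod 715).
Verify: 336 mod 5 = 1 ✓, 336 mod 11 = 6 ✓, 336 mod 13 = 11 ✓.

x ≡ 336 (mod 715).


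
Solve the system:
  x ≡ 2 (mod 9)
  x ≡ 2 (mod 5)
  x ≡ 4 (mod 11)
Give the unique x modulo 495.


Moduli 9, 5, 11 are pairwise coprime; by CRT there is a unique solution modulo M = 9 · 5 · 11 = 495.
Solve pairwise, accumulating the modulus:
  Start with x ≡ 2 (mod 9).
  Combine with x ≡ 2 (mod 5): since gcd(9, 5) = 1, we get a unique residue mod 45.
    Write x = 2 + 9·t and substitute into x ≡ 2 (mod 5): 9·t ≡ 2 − 2 = 0 (mod 5).
    Reduce coefficients mod 5: 4·t ≡ 0 (mod 5).
    The inverse of 4 mod 5 is 4 (since 4·4 = 16 = 3·5 + 1), so t ≡ 4·0 = 0 ≡ 0 (mod 5).
    Then x = 2 + 9·0 = 2, valid modulo lcm(9, 5) = 45: x ≡ 2 (mod 45).
  Combine with x ≡ 4 (mod 11): since gcd(45, 11) = 1, we get a unique residue mod 495.
    Write x = 2 + 45·t and substitute into x ≡ 4 (mod 11): 45·t ≡ 4 − 2 = 2 (mod 11).
    Reduce coefficients mod 11: 1·t ≡ 2 (mod 11).
    So t ≡ 2 (mod 11).
    Then x = 2 + 45·2 = 92, valid modulo lcm(45, 11) = 495: x ≡ 92 (mod 495).
Verify: 92 mod 9 = 2 ✓, 92 mod 5 = 2 ✓, 92 mod 11 = 4 ✓.

x ≡ 92 (mod 495).


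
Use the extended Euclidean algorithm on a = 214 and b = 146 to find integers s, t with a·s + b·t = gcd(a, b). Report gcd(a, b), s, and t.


Euclidean algorithm on (214, 146) — divide until remainder is 0:
  214 = 1 · 146 + 68
  146 = 2 · 68 + 10
  68 = 6 · 10 + 8
  10 = 1 · 8 + 2
  8 = 4 · 2 + 0
gcd(214, 146) = 2.
Track Bezout coefficients alongside the remainders: start with r₀ = 214 = a·1 + b·0 (s = 1, t = 0) and r₁ = 146 = a·0 + b·1 (s = 0, t = 1); each new remainder r_{k+1} = r_{k-1} − q_k·r_k inherits s_{k+1} = s_{k-1} − q_k·s_k, t_{k+1} = t_{k-1} − q_k·t_k, so r_k = a·s_k + b·t_k at every step:
  q = 1: r = 68, s = 1 − 1·0 = 1, t = 0 − 1·1 = -1  (check: 214·1 + 146·(-1) = 68)
  q = 2: r = 10, s = 0 − 2·1 = -2, t = 1 − 2·(-1) = 3  (check: 214·(-2) + 146·3 = 10)
  q = 6: r = 8, s = 1 − 6·(-2) = 13, t = -1 − 6·3 = -19  (check: 214·13 + 146·(-19) = 8)
  q = 1: r = 2, s = -2 − 1·13 = -15, t = 3 − 1·(-19) = 22  (check: 214·(-15) + 146·22 = 2)
The row with r = 2 (the gcd) gives the Bezout coefficients s = -15, t = 22.
Result: 214 · (-15) + 146 · (22) = 2.

gcd(214, 146) = 2; s = -15, t = 22 (check: 214·(-15) + 146·22 = 2).


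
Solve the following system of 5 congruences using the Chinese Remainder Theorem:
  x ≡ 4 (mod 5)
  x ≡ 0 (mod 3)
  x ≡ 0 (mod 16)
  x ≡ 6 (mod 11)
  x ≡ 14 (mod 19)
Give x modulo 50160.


Product of moduli M = 5 · 3 · 16 · 11 · 19 = 50160.
Merge one congruence at a time:
  Start: x ≡ 4 (mod 5).
  Combine with x ≡ 0 (mod 3); new modulus lcm = 15.
    Write x = 4 + 5·t and substitute into x ≡ 0 (mod 3): 5·t ≡ 0 − 4 = -4 (mod 3).
    Reduce coefficients mod 3: 2·t ≡ 2 (mod 3).
    The inverse of 2 mod 3 is 2 (since 2·2 = 4 = 1·3 + 1), so t ≡ 2·2 = 4 ≡ 1 (mod 3).
    Then x = 4 + 5·1 = 9, valid modulo lcm(5, 3) = 15: x ≡ 9 (mod 15).
  Combine with x ≡ 0 (mod 16); new modulus lcm = 240.
    Write x = 9 + 15·t and substitute into x ≡ 0 (mod 16): 15·t ≡ 0 − 9 = -9 (mod 16).
    Reduce coefficients mod 16: 15·t ≡ 7 (mod 16).
    The inverse of 15 mod 16 is 15 (since 15·15 = 225 = 14·16 + 1), so t ≡ 15·7 = 105 ≡ 9 (mod 16).
    Then x = 9 + 15·9 = 144, valid modulo lcm(15, 16) = 240: x ≡ 144 (mod 240).
  Combine with x ≡ 6 (mod 11); new modulus lcm = 2640.
    Write x = 144 + 240·t and substitute into x ≡ 6 (mod 11): 240·t ≡ 6 − 144 = -138 (mod 11).
    Reduce coefficients mod 11: 9·t ≡ 5 (mod 11).
    The inverse of 9 mod 11 is 5 (since 9·5 = 45 = 4·11 + 1), so t ≡ 5·5 = 25 ≡ 3 (mod 11).
    Then x = 144 + 240·3 = 864, valid modulo lcm(240, 11) = 2640: x ≡ 864 (mod 2640).
  Combine with x ≡ 14 (mod 19); new modulus lcm = 50160.
    Write x = 864 + 2640·t and substitute into x ≡ 14 (mod 19): 2640·t ≡ 14 − 864 = -850 (mod 19).
    Reduce coefficients mod 19: 18·t ≡ 5 (mod 19).
    The inverse of 18 mod 19 is 18 (since 18·18 = 324 = 17·19 + 1), so t ≡ 18·5 = 90 ≡ 14 (mod 19).
    Then x = 864 + 2640·14 = 37824, valid modulo lcm(2640, 19) = 50160: x ≡ 37824 (mod 50160).
Verify against each original: 37824 mod 5 = 4, 37824 mod 3 = 0, 37824 mod 16 = 0, 37824 mod 11 = 6, 37824 mod 19 = 14.

x ≡ 37824 (mod 50160).


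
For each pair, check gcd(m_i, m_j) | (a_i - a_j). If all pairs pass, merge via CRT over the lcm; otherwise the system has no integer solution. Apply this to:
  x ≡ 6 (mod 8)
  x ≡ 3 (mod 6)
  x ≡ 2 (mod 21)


Moduli 8, 6, 21 are not pairwise coprime, so CRT works modulo lcm(m_i) when all pairwise compatibility conditions hold.
Pairwise compatibility: gcd(m_i, m_j) must divide a_i - a_j for every pair.
Merge one congruence at a time:
  Start: x ≡ 6 (mod 8).
  Combine with x ≡ 3 (mod 6): gcd(8, 6) = 2, and 3 - 6 = -3 is NOT divisible by 2.
    ⇒ system is inconsistent (no integer solution).

No solution (the system is inconsistent).


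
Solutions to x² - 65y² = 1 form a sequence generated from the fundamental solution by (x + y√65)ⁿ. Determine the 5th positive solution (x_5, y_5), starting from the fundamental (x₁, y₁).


Step 1: Find the fundamental solution (x₁, y₁) of x² - 65y² = 1.
  Expand √65 as a continued fraction. a₀ = ⌊√65⌋ = 8; iterate m_{k+1} = d_k·a_k − m_k, d_{k+1} = (65 − m_{k+1}²)/d_k, a_{k+1} = ⌊(a₀ + m_{k+1})/d_{k+1}⌋ (starting m₀ = 0, d₀ = 1), with convergents p_k = a_k·p_{k-1} + p_{k-2}, q_k = a_k·q_{k-1} + q_{k-2} (p₋₁ = 1, q₋₁ = 0):
  k = 0: a₀ = 8; p₀/q₀ = 8/1; p₀² − 65·q₀² = 64 − 65 = -1.
  k = 1: m = 8, d = 1, a = ⌊(8 + 8)/1⌋ = 16; p/q = (16·8 + 1)/(16·1 + 0) = 129/16; p² − 65·q² = 16641 − 16640 = 1.
  The first convergent with p² − 65·q² = 1 gives the fundamental solution (x₁, y₁) = (129, 16).
Step 2: Apply the recurrence (x_{n+1}, y_{n+1}) = (x₁x_n + 65y₁y_n, x₁y_n + y₁x_n) repeatedly.
  From (x_1, y_1) = (129, 16): x_2 = 129·129 + 65·16·16 = 33281; y_2 = 129·16 + 16·129 = 4128.
  From (x_2, y_2) = (33281, 4128): x_3 = 129·33281 + 65·16·4128 = 8586369; y_3 = 129·4128 + 16·33281 = 1065008.
  From (x_3, y_3) = (8586369, 1065008): x_4 = 129·8586369 + 65·16·1065008 = 2215249921; y_4 = 129·1065008 + 16·8586369 = 274767936.
  From (x_4, y_4) = (2215249921, 274767936): x_5 = 129·2215249921 + 65·16·274767936 = 571525893249; y_5 = 129·274767936 + 16·2215249921 = 70889062480.
Step 3: Verify x_5² - 65·y_5² = 326641846654067343776001 - 326641846654067343776000 = 1 (should be 1). ✓

(x_1, y_1) = (129, 16); (x_5, y_5) = (571525893249, 70889062480).


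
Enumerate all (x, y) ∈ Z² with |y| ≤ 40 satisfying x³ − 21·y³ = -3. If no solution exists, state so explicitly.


The equation is x³ - 21y³ = -3. For fixed y, x³ = 21·y³ − 3, so a solution requires the RHS to be a perfect cube.
Strategy: iterate y from -40 to 40, compute RHS = 21·y³ − 3, and check whether it is a (positive or negative) perfect cube.
Check small values of y:
  y = 0: RHS = -3 is not a perfect cube.
  y = 1: RHS = 18 is not a perfect cube.
  y = -1: RHS = -24 is not a perfect cube.
  y = 2: RHS = 165 is not a perfect cube.
  y = -2: RHS = -171 is not a perfect cube.
  y = 3: RHS = 564 is not a perfect cube.
  y = -3: RHS = -570 is not a perfect cube.
Continuing the search up to |y| = 40 finds no solutions either.
No (x, y) in the scanned range satisfies the equation.

No integer solutions with |y| ≤ 40.


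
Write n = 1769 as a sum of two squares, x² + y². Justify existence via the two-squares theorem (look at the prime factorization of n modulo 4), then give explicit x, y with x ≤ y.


Step 1: Factor n = 1769 = 29 · 61.
Step 2: Check the mod-4 condition on each prime factor: 29 ≡ 1 (mod 4), exponent 1; 61 ≡ 1 (mod 4), exponent 1.
All primes ≡ 3 (mod 4) appear to even exponent (or don't appear), so by the two-squares theorem n IS expressible as a sum of two squares.
Step 3: Build a representation. Here n = 29 · 61 is a product of primes ≡ 1 (mod 4). Each prime p ≡ 1 (mod 4) is itself a sum of two squares; find a² by testing p − a² for a perfect square:
  29: 29 − 1² = 28, 29 − 2² = 25 = 5² ⇒ 29 = 2² + 5².
  61: 61 − 1² = 60, 61 − 2² = 57, 61 − 3² = 52, 61 − 4² = 45, 61 − 5² = 36 = 6² ⇒ 61 = 5² + 6².
  Combine using the Brahmagupta–Fibonacci identity (a² + b²)(c² + d²) = (ac − bd)² + (ad + bc)² = (ac + bd)² + (ad − bc)²:
  29 · 61 = 1769: from (2² + 5²)(5² + 6²), take (2·5 − 5·6, 2·6 + 5·5) = (10 − 30, 12 + 25) = (-20, 37); dropping signs (only squares matter) gives (20, 37); check 20² + 37² = 400 + 1369 = 1769 ✓.
Step 4: Order so x ≤ y and verify: 20² + 37² = 400 + 1369 = 1769 = n. ✓

n = 1769 = 20² + 37² (one valid representation with x ≤ y).


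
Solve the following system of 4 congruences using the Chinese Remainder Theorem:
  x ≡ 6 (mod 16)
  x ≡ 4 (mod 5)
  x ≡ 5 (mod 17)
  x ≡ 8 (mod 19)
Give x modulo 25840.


Product of moduli M = 16 · 5 · 17 · 19 = 25840.
Merge one congruence at a time:
  Start: x ≡ 6 (mod 16).
  Combine with x ≡ 4 (mod 5); new modulus lcm = 80.
    Write x = 6 + 16·t and substitute into x ≡ 4 (mod 5): 16·t ≡ 4 − 6 = -2 (mod 5).
    Reduce coefficients mod 5: 1·t ≡ 3 (mod 5).
    So t ≡ 3 (mod 5).
    Then x = 6 + 16·3 = 54, valid modulo lcm(16, 5) = 80: x ≡ 54 (mod 80).
  Combine with x ≡ 5 (mod 17); new modulus lcm = 1360.
    Write x = 54 + 80·t and substitute into x ≡ 5 (mod 17): 80·t ≡ 5 − 54 = -49 (mod 17).
    Reduce coefficients mod 17: 12·t ≡ 2 (mod 17).
    The inverse of 12 mod 17 is 10 (since 12·10 = 120 = 7·17 + 1), so t ≡ 10·2 = 20 ≡ 3 (mod 17).
    Then x = 54 + 80·3 = 294, valid modulo lcm(80, 17) = 1360: x ≡ 294 (mod 1360).
  Combine with x ≡ 8 (mod 19); new modulus lcm = 25840.
    Write x = 294 + 1360·t and substitute into x ≡ 8 (mod 19): 1360·t ≡ 8 − 294 = -286 (mod 19).
    Reduce coefficients mod 19: 11·t ≡ 18 (mod 19).
    The inverse of 11 mod 19 is 7 (since 11·7 = 77 = 4·19 + 1), so t ≡ 7·18 = 126 ≡ 12 (mod 19).
    Then x = 294 + 1360·12 = 16614, valid modulo lcm(1360, 19) = 25840: x ≡ 16614 (mod 25840).
Verify against each original: 16614 mod 16 = 6, 16614 mod 5 = 4, 16614 mod 17 = 5, 16614 mod 19 = 8.

x ≡ 16614 (mod 25840).


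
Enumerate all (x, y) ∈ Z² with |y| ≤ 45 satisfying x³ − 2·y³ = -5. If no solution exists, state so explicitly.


The equation is x³ - 2y³ = -5. For fixed y, x³ = 2·y³ − 5, so a solution requires the RHS to be a perfect cube.
Strategy: iterate y from -45 to 45, compute RHS = 2·y³ − 5, and check whether it is a (positive or negative) perfect cube.
Check small values of y:
  y = 0: RHS = -5 is not a perfect cube.
  y = 1: RHS = -3 is not a perfect cube.
  y = -1: RHS = -7 is not a perfect cube.
  y = 2: RHS = 11 is not a perfect cube.
  y = -2: RHS = -21 is not a perfect cube.
  y = 3: RHS = 49 is not a perfect cube.
  y = -3: RHS = -59 is not a perfect cube.
Continuing the search up to |y| = 45 finds no solutions either.
No (x, y) in the scanned range satisfies the equation.

No integer solutions with |y| ≤ 45.


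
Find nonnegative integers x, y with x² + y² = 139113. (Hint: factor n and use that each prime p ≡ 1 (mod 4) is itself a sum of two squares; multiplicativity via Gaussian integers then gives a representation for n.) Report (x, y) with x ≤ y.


Step 1: Factor n = 139113 = 3^2 · 13 · 29 · 41.
Step 2: Check the mod-4 condition on each prime factor: 3 ≡ 3 (mod 4), exponent 2 (must be even); 13 ≡ 1 (mod 4), exponent 1; 29 ≡ 1 (mod 4), exponent 1; 41 ≡ 1 (mod 4), exponent 1.
All primes ≡ 3 (mod 4) appear to even exponent (or don't appear), so by the two-squares theorem n IS expressible as a sum of two squares.
Step 3: Build a representation. Group n = k² · m with k = 3 and m = 13 · 29 · 41 = 15457 (a product of primes ≡ 1 (mod 4)); a representation of m scales to one of n via (k·x)² + (k·y)² = k²(x² + y²). Each prime p ≡ 1 (mod 4) is itself a sum of two squares; find a² by testing p − a² for a perfect square:
  13: 13 − 1² = 12, 13 − 2² = 9 = 3² ⇒ 13 = 2² + 3².
  29: 29 − 1² = 28, 29 − 2² = 25 = 5² ⇒ 29 = 2² + 5².
  41: 41 − 1² = 40, 41 − 2² = 37, 41 − 3² = 32, 41 − 4² = 25 = 5² ⇒ 41 = 4² + 5².
  Combine using the Brahmagupta–Fibonacci identity (a² + b²)(c² + d²) = (ac − bd)² + (ad + bc)² = (ac + bd)² + (ad − bc)²:
  13 · 29 = 377: from (2² + 3²)(2² + 5²), take (2·2 − 3·5, 2·5 + 3·2) = (4 − 15, 10 + 6) = (-11, 16); dropping signs (only squares matter) gives (11, 16); check 11² + 16² = 121 + 256 = 377 ✓.
  377 · 41 = 15457: from (11² + 16²)(4² + 5²), take (11·4 − 16·5, 11·5 + 16·4) = (44 − 80, 55 + 64) = (-36, 119); dropping signs (only squares matter) gives (36, 119); check 36² + 119² = 1296 + 14161 = 15457 ✓.
  Scale by k = 3: (3·36, 3·119) = (108, 357).
Step 4: Order so x ≤ y and verify: 108² + 357² = 11664 + 127449 = 139113 = n. ✓

n = 139113 = 108² + 357² (one valid representation with x ≤ y).


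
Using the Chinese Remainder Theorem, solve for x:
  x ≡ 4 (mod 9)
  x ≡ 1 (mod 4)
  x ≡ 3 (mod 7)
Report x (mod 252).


Moduli 9, 4, 7 are pairwise coprime; by CRT there is a unique solution modulo M = 9 · 4 · 7 = 252.
Solve pairwise, accumulating the modulus:
  Start with x ≡ 4 (mod 9).
  Combine with x ≡ 1 (mod 4): since gcd(9, 4) = 1, we get a unique residue mod 36.
    Write x = 4 + 9·t and substitute into x ≡ 1 (mod 4): 9·t ≡ 1 − 4 = -3 (mod 4).
    Reduce coefficients mod 4: 1·t ≡ 1 (mod 4).
    So t ≡ 1 (mod 4).
    Then x = 4 + 9·1 = 13, valid modulo lcm(9, 4) = 36: x ≡ 13 (mod 36).
  Combine with x ≡ 3 (mod 7): since gcd(36, 7) = 1, we get a unique residue mod 252.
    Write x = 13 + 36·t and substitute into x ≡ 3 (mod 7): 36·t ≡ 3 − 13 = -10 (mod 7).
    Reduce coefficients mod 7: 1·t ≡ 4 (mod 7).
    So t ≡ 4 (mod 7).
    Then x = 13 + 36·4 = 157, valid modulo lcm(36, 7) = 252: x ≡ 157 (mod 252).
Verify: 157 mod 9 = 4 ✓, 157 mod 4 = 1 ✓, 157 mod 7 = 3 ✓.

x ≡ 157 (mod 252).


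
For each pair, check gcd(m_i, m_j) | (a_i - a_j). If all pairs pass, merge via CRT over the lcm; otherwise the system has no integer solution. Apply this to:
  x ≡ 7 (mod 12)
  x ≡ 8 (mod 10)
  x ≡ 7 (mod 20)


Moduli 12, 10, 20 are not pairwise coprime, so CRT works modulo lcm(m_i) when all pairwise compatibility conditions hold.
Pairwise compatibility: gcd(m_i, m_j) must divide a_i - a_j for every pair.
Merge one congruence at a time:
  Start: x ≡ 7 (mod 12).
  Combine with x ≡ 8 (mod 10): gcd(12, 10) = 2, and 8 - 7 = 1 is NOT divisible by 2.
    ⇒ system is inconsistent (no integer solution).

No solution (the system is inconsistent).


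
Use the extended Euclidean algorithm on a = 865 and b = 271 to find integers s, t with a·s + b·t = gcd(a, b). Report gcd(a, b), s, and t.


Euclidean algorithm on (865, 271) — divide until remainder is 0:
  865 = 3 · 271 + 52
  271 = 5 · 52 + 11
  52 = 4 · 11 + 8
  11 = 1 · 8 + 3
  8 = 2 · 3 + 2
  3 = 1 · 2 + 1
  2 = 2 · 1 + 0
gcd(865, 271) = 1.
Track Bezout coefficients alongside the remainders: start with r₀ = 865 = a·1 + b·0 (s = 1, t = 0) and r₁ = 271 = a·0 + b·1 (s = 0, t = 1); each new remainder r_{k+1} = r_{k-1} − q_k·r_k inherits s_{k+1} = s_{k-1} − q_k·s_k, t_{k+1} = t_{k-1} − q_k·t_k, so r_k = a·s_k + b·t_k at every step:
  q = 3: r = 52, s = 1 − 3·0 = 1, t = 0 − 3·1 = -3  (check: 865·1 + 271·(-3) = 52)
  q = 5: r = 11, s = 0 − 5·1 = -5, t = 1 − 5·(-3) = 16  (check: 865·(-5) + 271·16 = 11)
  q = 4: r = 8, s = 1 − 4·(-5) = 21, t = -3 − 4·16 = -67  (check: 865·21 + 271·(-67) = 8)
  q = 1: r = 3, s = -5 − 1·21 = -26, t = 16 − 1·(-67) = 83  (check: 865·(-26) + 271·83 = 3)
  q = 2: r = 2, s = 21 − 2·(-26) = 73, t = -67 − 2·83 = -233  (check: 865·73 + 271·(-233) = 2)
  q = 1: r = 1, s = -26 − 1·73 = -99, t = 83 − 1·(-233) = 316  (check: 865·(-99) + 271·316 = 1)
The row with r = 1 (the gcd) gives the Bezout coefficients s = -99, t = 316.
Result: 865 · (-99) + 271 · (316) = 1.

gcd(865, 271) = 1; s = -99, t = 316 (check: 865·(-99) + 271·316 = 1).


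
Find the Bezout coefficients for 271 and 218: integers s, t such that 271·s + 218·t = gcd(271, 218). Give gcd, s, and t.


Euclidean algorithm on (271, 218) — divide until remainder is 0:
  271 = 1 · 218 + 53
  218 = 4 · 53 + 6
  53 = 8 · 6 + 5
  6 = 1 · 5 + 1
  5 = 5 · 1 + 0
gcd(271, 218) = 1.
Track Bezout coefficients alongside the remainders: start with r₀ = 271 = a·1 + b·0 (s = 1, t = 0) and r₁ = 218 = a·0 + b·1 (s = 0, t = 1); each new remainder r_{k+1} = r_{k-1} − q_k·r_k inherits s_{k+1} = s_{k-1} − q_k·s_k, t_{k+1} = t_{k-1} − q_k·t_k, so r_k = a·s_k + b·t_k at every step:
  q = 1: r = 53, s = 1 − 1·0 = 1, t = 0 − 1·1 = -1  (check: 271·1 + 218·(-1) = 53)
  q = 4: r = 6, s = 0 − 4·1 = -4, t = 1 − 4·(-1) = 5  (check: 271·(-4) + 218·5 = 6)
  q = 8: r = 5, s = 1 − 8·(-4) = 33, t = -1 − 8·5 = -41  (check: 271·33 + 218·(-41) = 5)
  q = 1: r = 1, s = -4 − 1·33 = -37, t = 5 − 1·(-41) = 46  (check: 271·(-37) + 218·46 = 1)
The row with r = 1 (the gcd) gives the Bezout coefficients s = -37, t = 46.
Result: 271 · (-37) + 218 · (46) = 1.

gcd(271, 218) = 1; s = -37, t = 46 (check: 271·(-37) + 218·46 = 1).
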